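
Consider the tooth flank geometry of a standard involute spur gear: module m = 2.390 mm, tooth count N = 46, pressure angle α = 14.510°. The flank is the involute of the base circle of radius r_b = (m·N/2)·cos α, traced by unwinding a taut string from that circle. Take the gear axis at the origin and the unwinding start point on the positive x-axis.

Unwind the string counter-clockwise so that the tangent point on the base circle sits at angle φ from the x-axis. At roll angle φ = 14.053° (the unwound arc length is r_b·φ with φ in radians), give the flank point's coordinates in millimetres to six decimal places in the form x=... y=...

pitch radius r_p = m·N/2 = 2.390·46/2 = 54.970000
base radius r_b = r_p·cos α = 54.970000·cos 14.510° = 53.216673
roll angle φ = 14.053° = 0.24527112 rad
x = r_b·(cos φ + φ·sin φ) = 53.216673·(0.97007153 + 0.24527112·0.24281934) = 54.793382
y = r_b·(sin φ − φ·cos φ) = 53.216673·(0.24281934 − 0.24527112·0.97007153) = 0.260166

x=54.793382 y=0.260166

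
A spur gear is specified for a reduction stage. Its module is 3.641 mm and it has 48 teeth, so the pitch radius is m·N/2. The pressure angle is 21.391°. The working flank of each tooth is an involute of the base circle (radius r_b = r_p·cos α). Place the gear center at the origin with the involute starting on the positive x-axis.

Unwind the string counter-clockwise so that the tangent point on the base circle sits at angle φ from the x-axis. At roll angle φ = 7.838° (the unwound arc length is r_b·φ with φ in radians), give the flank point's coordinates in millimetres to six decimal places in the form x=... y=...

x=82.122155 y=0.069302

pitch radius r_p = m·N/2 = 3.641·48/2 = 87.384000
base radius r_b = r_p·cos α = 87.384000·cos 21.391° = 81.364389
roll angle φ = 7.838° = 0.13679891 rad
x = r_b·(cos φ + φ·sin φ) = 81.364389·(0.99065761 + 0.13679891·0.13637263) = 82.122155
y = r_b·(sin φ − φ·cos φ) = 81.364389·(0.13637263 − 0.13679891·0.99065761) = 0.069302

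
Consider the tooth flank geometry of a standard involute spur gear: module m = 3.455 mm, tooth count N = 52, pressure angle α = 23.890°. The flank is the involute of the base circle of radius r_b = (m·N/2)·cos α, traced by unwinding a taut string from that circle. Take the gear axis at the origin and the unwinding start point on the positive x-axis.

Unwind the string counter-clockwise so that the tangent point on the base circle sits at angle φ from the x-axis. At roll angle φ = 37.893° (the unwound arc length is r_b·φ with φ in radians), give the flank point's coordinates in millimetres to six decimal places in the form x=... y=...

x=98.179239 y=7.578681

pitch radius r_p = m·N/2 = 3.455·52/2 = 89.830000
base radius r_b = r_p·cos α = 89.830000·cos 23.890° = 82.133783
roll angle φ = 37.893° = 0.66135761 rad
x = r_b·(cos φ + φ·sin φ) = 82.133783·(0.78915913 + 0.66135761·0.61418879) = 98.179239
y = r_b·(sin φ − φ·cos φ) = 82.133783·(0.61418879 − 0.66135761·0.78915913) = 7.578681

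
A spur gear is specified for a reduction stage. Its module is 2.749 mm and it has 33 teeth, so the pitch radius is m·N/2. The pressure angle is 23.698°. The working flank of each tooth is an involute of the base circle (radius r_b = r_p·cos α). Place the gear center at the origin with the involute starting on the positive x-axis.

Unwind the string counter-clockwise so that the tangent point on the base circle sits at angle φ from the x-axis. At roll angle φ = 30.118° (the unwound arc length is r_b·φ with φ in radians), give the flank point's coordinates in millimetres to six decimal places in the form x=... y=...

pitch radius r_p = m·N/2 = 2.749·33/2 = 45.358500
base radius r_b = r_p·cos α = 45.358500·cos 23.698° = 41.533718
roll angle φ = 30.118° = 0.52565826 rad
x = r_b·(cos φ + φ·sin φ) = 41.533718·(0.86499382 + 0.52565826·0.50178251) = 46.881597
y = r_b·(sin φ − φ·cos φ) = 41.533718·(0.50178251 − 0.52565826·0.86499382) = 1.955879

x=46.881597 y=1.955879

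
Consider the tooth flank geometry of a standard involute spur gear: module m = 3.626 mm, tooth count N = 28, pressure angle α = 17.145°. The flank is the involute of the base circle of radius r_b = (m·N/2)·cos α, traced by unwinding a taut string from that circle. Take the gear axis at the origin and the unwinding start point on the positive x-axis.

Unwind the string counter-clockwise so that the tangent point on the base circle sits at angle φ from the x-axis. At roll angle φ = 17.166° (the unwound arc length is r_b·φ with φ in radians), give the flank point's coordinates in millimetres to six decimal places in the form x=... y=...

pitch radius r_p = m·N/2 = 3.626·28/2 = 50.764000
base radius r_b = r_p·cos α = 50.764000·cos 17.145° = 48.508138
roll angle φ = 17.166° = 0.29960322 rad
x = r_b·(cos φ + φ·sin φ) = 48.508138·(0.95545367 + 0.29960322·0.29514112) = 50.636622
y = r_b·(sin φ − φ·cos φ) = 48.508138·(0.29514112 − 0.29960322·0.95545367) = 0.430953

x=50.636622 y=0.430953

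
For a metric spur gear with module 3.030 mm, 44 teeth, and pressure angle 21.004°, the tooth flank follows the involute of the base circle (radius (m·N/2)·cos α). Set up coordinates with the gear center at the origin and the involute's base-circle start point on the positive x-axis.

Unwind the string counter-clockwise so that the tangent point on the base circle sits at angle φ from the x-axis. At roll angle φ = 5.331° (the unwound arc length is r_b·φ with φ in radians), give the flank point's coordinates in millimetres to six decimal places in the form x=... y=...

x=62.499590 y=0.016694

pitch radius r_p = m·N/2 = 3.030·44/2 = 66.660000
base radius r_b = r_p·cos α = 66.660000·cos 21.004° = 62.230803
roll angle φ = 5.331° = 0.09304350 rad
x = r_b·(cos φ + φ·sin φ) = 62.230803·(0.99567458 + 0.09304350·0.09290931) = 62.499590
y = r_b·(sin φ − φ·cos φ) = 62.230803·(0.09290931 − 0.09304350·0.99567458) = 0.016694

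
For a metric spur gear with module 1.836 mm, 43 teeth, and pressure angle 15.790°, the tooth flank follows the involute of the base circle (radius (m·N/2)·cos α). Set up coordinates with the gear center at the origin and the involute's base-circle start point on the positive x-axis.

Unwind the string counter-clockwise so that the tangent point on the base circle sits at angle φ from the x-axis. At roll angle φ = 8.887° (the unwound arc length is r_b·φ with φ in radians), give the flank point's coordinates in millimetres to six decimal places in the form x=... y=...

x=38.438645 y=0.047134

pitch radius r_p = m·N/2 = 1.836·43/2 = 39.474000
base radius r_b = r_p·cos α = 39.474000·cos 15.790° = 37.984468
roll angle φ = 8.887° = 0.15510741 rad
x = r_b·(cos φ + φ·sin φ) = 37.984468·(0.98799494 + 0.15510741·0.15448622) = 38.438645
y = r_b·(sin φ − φ·cos φ) = 37.984468·(0.15448622 − 0.15510741·0.98799494) = 0.047134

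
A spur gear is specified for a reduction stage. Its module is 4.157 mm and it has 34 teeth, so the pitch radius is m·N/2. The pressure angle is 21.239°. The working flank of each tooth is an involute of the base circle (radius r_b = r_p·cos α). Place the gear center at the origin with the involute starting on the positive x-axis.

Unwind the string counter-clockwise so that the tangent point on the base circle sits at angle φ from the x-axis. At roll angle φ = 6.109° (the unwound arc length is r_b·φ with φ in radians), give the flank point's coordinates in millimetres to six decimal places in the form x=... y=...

pitch radius r_p = m·N/2 = 4.157·34/2 = 70.669000
base radius r_b = r_p·cos α = 70.669000·cos 21.239° = 65.868980
roll angle φ = 6.109° = 0.10662216 rad
x = r_b·(cos φ + φ·sin φ) = 65.868980·(0.99432124 + 0.10662216·0.10642026) = 66.242326
y = r_b·(sin φ − φ·cos φ) = 65.868980·(0.10642026 − 0.10662216·0.99432124) = 0.026583

x=66.242326 y=0.026583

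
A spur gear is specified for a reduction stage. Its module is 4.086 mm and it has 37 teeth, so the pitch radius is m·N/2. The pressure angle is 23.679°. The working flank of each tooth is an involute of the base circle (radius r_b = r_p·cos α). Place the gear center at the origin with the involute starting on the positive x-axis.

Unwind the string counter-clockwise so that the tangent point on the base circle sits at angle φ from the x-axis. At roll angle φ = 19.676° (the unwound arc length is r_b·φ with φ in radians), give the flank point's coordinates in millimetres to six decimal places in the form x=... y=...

pitch radius r_p = m·N/2 = 4.086·37/2 = 75.591000
base radius r_b = r_p·cos α = 75.591000·cos 23.679° = 69.226983
roll angle φ = 19.676° = 0.34341098 rad
x = r_b·(cos φ + φ·sin φ) = 69.226983·(0.94161166 + 0.34341098·0.33670087) = 73.189427
y = r_b·(sin φ − φ·cos φ) = 69.226983·(0.33670087 − 0.34341098·0.94161166) = 0.923563

x=73.189427 y=0.923563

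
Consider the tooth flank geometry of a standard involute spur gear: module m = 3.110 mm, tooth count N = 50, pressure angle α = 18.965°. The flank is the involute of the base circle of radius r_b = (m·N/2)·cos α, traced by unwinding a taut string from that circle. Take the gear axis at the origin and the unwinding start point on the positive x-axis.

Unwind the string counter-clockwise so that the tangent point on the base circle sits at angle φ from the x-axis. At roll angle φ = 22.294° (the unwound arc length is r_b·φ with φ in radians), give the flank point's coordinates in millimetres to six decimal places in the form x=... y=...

pitch radius r_p = m·N/2 = 3.110·50/2 = 77.750000
base radius r_b = r_p·cos α = 77.750000·cos 18.965° = 73.529518
roll angle φ = 22.294° = 0.38910370 rad
x = r_b·(cos φ + φ·sin φ) = 73.529518·(0.92524945 + 0.38910370·0.37935927) = 78.886846
y = r_b·(sin φ − φ·cos φ) = 73.529518·(0.37935927 − 0.38910370·0.92524945) = 1.422155

x=78.886846 y=1.422155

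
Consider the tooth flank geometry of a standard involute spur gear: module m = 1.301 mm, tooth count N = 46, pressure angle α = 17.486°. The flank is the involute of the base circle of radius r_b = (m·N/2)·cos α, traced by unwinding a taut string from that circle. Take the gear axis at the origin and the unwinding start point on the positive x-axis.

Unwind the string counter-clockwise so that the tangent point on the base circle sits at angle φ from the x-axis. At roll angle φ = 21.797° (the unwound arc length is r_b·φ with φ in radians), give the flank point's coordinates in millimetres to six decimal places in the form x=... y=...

x=30.531411 y=0.516251

pitch radius r_p = m·N/2 = 1.301·46/2 = 29.923000
base radius r_b = r_p·cos α = 29.923000·cos 17.486° = 28.540270
roll angle φ = 21.797° = 0.38042942 rad
x = r_b·(cos φ + φ·sin φ) = 28.540270·(0.92850527 + 0.38042942·0.37131922) = 30.531411
y = r_b·(sin φ − φ·cos φ) = 28.540270·(0.37131922 − 0.38042942·0.92850527) = 0.516251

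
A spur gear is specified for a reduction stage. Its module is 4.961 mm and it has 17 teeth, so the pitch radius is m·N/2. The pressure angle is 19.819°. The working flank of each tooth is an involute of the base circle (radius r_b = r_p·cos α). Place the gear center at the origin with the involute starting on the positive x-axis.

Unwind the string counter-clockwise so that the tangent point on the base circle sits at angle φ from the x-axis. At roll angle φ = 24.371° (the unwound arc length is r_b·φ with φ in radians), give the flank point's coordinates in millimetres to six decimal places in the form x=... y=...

pitch radius r_p = m·N/2 = 4.961·17/2 = 42.168500
base radius r_b = r_p·cos α = 42.168500·cos 19.819° = 39.670792
roll angle φ = 24.371° = 0.42535419 rad
x = r_b·(cos φ + φ·sin φ) = 39.670792·(0.91089264 + 0.42535419·0.41264344) = 43.098834
y = r_b·(sin φ − φ·cos φ) = 39.670792·(0.41264344 − 0.42535419·0.91089264) = 0.999364

x=43.098834 y=0.999364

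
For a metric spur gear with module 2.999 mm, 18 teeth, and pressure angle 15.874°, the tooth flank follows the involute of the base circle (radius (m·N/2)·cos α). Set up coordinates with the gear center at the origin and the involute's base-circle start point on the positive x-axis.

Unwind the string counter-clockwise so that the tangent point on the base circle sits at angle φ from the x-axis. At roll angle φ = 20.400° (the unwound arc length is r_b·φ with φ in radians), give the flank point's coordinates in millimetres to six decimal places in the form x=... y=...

pitch radius r_p = m·N/2 = 2.999·18/2 = 26.991000
base radius r_b = r_p·cos α = 26.991000·cos 15.874° = 25.961713
roll angle φ = 20.400° = 0.35604717 rad
x = r_b·(cos φ + φ·sin φ) = 25.961713·(0.93728199 + 0.35604717·0.34857205) = 27.555504
y = r_b·(sin φ − φ·cos φ) = 25.961713·(0.34857205 − 0.35604717·0.93728199) = 0.385673

x=27.555504 y=0.385673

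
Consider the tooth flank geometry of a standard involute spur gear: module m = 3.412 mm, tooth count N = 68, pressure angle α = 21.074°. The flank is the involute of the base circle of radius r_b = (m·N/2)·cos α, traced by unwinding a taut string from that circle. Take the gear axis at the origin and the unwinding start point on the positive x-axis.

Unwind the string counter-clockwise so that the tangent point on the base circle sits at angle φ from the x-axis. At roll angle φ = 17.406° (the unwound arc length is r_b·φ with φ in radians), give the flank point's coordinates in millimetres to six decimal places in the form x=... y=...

x=113.129482 y=1.002348

pitch radius r_p = m·N/2 = 3.412·68/2 = 116.008000
base radius r_b = r_p·cos α = 116.008000·cos 21.074° = 108.249014
roll angle φ = 17.406° = 0.30379201 rad
x = r_b·(cos φ + φ·sin φ) = 108.249014·(0.95420901 + 0.30379201·0.29914072) = 113.129482
y = r_b·(sin φ − φ·cos φ) = 108.249014·(0.29914072 − 0.30379201·0.95420901) = 1.002348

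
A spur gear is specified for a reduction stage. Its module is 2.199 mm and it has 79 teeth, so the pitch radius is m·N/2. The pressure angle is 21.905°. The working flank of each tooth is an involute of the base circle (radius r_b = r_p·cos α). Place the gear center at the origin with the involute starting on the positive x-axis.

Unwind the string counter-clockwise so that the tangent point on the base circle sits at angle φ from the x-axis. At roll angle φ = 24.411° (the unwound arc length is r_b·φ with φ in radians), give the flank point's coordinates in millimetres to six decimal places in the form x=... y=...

x=87.575226 y=2.040056

pitch radius r_p = m·N/2 = 2.199·79/2 = 86.860500
base radius r_b = r_p·cos α = 86.860500·cos 21.905° = 80.589493
roll angle φ = 24.411° = 0.42605232 rad
x = r_b·(cos φ + φ·sin φ) = 80.589493·(0.91060433 + 0.42605232·0.41327926) = 87.575226
y = r_b·(sin φ − φ·cos φ) = 80.589493·(0.41327926 − 0.42605232·0.91060433) = 2.040056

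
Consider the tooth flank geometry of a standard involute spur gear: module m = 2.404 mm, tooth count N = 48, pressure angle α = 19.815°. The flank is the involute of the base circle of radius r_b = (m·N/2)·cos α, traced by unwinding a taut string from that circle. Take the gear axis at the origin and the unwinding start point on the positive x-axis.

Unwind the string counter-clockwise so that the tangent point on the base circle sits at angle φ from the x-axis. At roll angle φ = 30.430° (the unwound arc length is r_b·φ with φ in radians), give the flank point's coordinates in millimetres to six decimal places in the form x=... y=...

pitch radius r_p = m·N/2 = 2.404·48/2 = 57.696000
base radius r_b = r_p·cos α = 57.696000·cos 19.815° = 54.279938
roll angle φ = 30.430° = 0.53110369 rad
x = r_b·(cos φ + φ·sin φ) = 54.279938·(0.86224859 + 0.53110369·0.50648531) = 61.403899
y = r_b·(sin φ − φ·cos φ) = 54.279938·(0.50648531 − 0.53110369·0.86224859) = 2.634851

x=61.403899 y=2.634851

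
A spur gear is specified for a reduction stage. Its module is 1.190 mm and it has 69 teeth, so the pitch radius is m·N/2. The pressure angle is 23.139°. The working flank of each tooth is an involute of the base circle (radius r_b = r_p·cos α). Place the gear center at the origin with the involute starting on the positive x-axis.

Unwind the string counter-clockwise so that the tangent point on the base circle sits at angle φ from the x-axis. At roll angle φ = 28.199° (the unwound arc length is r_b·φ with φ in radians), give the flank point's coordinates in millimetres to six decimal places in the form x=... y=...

x=42.051427 y=1.464195

pitch radius r_p = m·N/2 = 1.190·69/2 = 41.055000
base radius r_b = r_p·cos α = 41.055000·cos 23.139° = 37.752299
roll angle φ = 28.199° = 0.49216540 rad
x = r_b·(cos φ + φ·sin φ) = 37.752299·(0.88131170 + 0.49216540·0.47253538) = 42.051427
y = r_b·(sin φ − φ·cos φ) = 37.752299·(0.47253538 − 0.49216540·0.88131170) = 1.464195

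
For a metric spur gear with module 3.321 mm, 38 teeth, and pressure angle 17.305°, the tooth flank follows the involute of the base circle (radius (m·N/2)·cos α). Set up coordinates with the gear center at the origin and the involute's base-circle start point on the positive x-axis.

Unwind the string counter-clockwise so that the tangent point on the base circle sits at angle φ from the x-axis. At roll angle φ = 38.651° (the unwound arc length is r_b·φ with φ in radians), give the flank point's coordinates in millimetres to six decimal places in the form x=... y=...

pitch radius r_p = m·N/2 = 3.321·38/2 = 63.099000
base radius r_b = r_p·cos α = 63.099000·cos 17.305° = 60.242814
roll angle φ = 38.651° = 0.67458721 rad
x = r_b·(cos φ + φ·sin φ) = 60.242814·(0.78096484 + 0.67458721·0.62457499) = 72.429642
y = r_b·(sin φ − φ·cos φ) = 60.242814·(0.62457499 − 0.67458721·0.78096484) = 5.888500

x=72.429642 y=5.888500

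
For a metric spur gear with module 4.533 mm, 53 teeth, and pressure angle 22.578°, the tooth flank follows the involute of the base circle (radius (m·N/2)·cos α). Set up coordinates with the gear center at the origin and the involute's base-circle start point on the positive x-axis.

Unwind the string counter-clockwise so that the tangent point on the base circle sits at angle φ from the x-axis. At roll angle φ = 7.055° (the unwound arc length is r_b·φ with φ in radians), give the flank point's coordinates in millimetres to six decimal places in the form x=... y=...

x=111.755552 y=0.068920

pitch radius r_p = m·N/2 = 4.533·53/2 = 120.124500
base radius r_b = r_p·cos α = 120.124500·cos 22.578° = 110.917883
roll angle φ = 7.055° = 0.12313298 rad
x = r_b·(cos φ + φ·sin φ) = 110.917883·(0.99242871 + 0.12313298·0.12282206) = 111.755552
y = r_b·(sin φ − φ·cos φ) = 110.917883·(0.12282206 − 0.12313298·0.99242871) = 0.068920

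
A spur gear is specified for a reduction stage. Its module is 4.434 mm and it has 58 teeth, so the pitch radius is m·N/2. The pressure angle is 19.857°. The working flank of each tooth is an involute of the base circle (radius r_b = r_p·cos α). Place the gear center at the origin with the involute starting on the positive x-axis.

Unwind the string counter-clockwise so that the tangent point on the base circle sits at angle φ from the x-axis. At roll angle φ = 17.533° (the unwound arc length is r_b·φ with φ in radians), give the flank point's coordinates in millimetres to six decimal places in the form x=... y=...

x=126.471349 y=1.144405

pitch radius r_p = m·N/2 = 4.434·58/2 = 128.586000
base radius r_b = r_p·cos α = 128.586000·cos 19.857° = 120.940703
roll angle φ = 17.533° = 0.30600858 rad
x = r_b·(cos φ + φ·sin φ) = 120.940703·(0.95354360 + 0.30600858·0.30125505) = 126.471349
y = r_b·(sin φ − φ·cos φ) = 120.940703·(0.30125505 − 0.30600858·0.95354360) = 1.144405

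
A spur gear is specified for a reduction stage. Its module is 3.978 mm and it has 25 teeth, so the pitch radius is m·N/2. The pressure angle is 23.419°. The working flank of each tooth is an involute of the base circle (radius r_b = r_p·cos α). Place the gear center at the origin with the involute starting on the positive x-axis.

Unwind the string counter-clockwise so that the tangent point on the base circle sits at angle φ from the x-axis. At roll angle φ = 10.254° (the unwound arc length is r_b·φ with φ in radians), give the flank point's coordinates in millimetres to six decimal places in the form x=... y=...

x=46.353676 y=0.086904

pitch radius r_p = m·N/2 = 3.978·25/2 = 49.725000
base radius r_b = r_p·cos α = 49.725000·cos 23.419° = 45.628798
roll angle φ = 10.254° = 0.17896606 rad
x = r_b·(cos φ + φ·sin φ) = 45.628798·(0.98402827 + 0.17896606·0.17801224) = 46.353676
y = r_b·(sin φ − φ·cos φ) = 45.628798·(0.17801224 − 0.17896606·0.98402827) = 0.086904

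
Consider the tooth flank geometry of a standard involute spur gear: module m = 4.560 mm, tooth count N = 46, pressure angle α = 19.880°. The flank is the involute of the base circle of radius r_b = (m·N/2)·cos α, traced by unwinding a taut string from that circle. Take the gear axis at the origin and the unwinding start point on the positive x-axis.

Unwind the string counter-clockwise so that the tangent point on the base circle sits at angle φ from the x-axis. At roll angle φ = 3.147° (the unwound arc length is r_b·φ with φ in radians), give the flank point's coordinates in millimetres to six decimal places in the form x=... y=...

pitch radius r_p = m·N/2 = 4.560·46/2 = 104.880000
base radius r_b = r_p·cos α = 104.880000·cos 19.880° = 98.629874
roll angle φ = 3.147° = 0.05492551 rad
x = r_b·(cos φ + φ·sin φ) = 98.629874·(0.99849197 + 0.05492551·0.05489790) = 98.778536
y = r_b·(sin φ − φ·cos φ) = 98.629874·(0.05489790 − 0.05492551·0.99849197) = 0.005446

x=98.778536 y=0.005446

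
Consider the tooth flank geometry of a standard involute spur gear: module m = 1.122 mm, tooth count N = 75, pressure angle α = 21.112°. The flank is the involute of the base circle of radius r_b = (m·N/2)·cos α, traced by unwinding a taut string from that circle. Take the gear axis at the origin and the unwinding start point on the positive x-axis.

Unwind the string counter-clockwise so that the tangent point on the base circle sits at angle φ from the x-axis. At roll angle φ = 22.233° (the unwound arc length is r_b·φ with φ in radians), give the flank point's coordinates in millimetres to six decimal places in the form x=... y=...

x=42.095618 y=0.753010

pitch radius r_p = m·N/2 = 1.122·75/2 = 42.075000
base radius r_b = r_p·cos α = 42.075000·cos 21.112° = 39.250847
roll angle φ = 22.233° = 0.38803905 rad
x = r_b·(cos φ + φ·sin φ) = 39.250847·(0.92565281 + 0.38803905·0.37837399) = 42.095618
y = r_b·(sin φ − φ·cos φ) = 39.250847·(0.37837399 − 0.38803905·0.92565281) = 0.753010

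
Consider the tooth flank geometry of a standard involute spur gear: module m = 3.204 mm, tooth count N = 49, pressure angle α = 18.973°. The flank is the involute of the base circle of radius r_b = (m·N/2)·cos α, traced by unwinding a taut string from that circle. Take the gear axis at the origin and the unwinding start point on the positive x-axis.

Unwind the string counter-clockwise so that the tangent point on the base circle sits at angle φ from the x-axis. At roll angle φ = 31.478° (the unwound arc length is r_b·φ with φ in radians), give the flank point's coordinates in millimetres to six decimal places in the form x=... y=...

pitch radius r_p = m·N/2 = 3.204·49/2 = 78.498000
base radius r_b = r_p·cos α = 78.498000·cos 18.973° = 74.233352
roll angle φ = 31.478° = 0.54939474 rad
x = r_b·(cos φ + φ·sin φ) = 74.233352·(0.85284073 + 0.54939474·0.52217114) = 84.605147
y = r_b·(sin φ − φ·cos φ) = 74.233352·(0.52217114 − 0.54939474·0.85284073) = 3.980758

x=84.605147 y=3.980758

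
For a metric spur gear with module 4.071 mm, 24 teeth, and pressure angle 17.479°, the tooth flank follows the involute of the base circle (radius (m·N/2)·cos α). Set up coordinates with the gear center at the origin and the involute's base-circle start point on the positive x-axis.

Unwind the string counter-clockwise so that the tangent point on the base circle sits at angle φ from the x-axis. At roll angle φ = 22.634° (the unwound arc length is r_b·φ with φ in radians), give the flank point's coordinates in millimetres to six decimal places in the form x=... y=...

x=50.091535 y=0.942658

pitch radius r_p = m·N/2 = 4.071·24/2 = 48.852000
base radius r_b = r_p·cos α = 48.852000·cos 17.479° = 46.596362
roll angle φ = 22.634° = 0.39503782 rad
x = r_b·(cos φ + φ·sin φ) = 46.596362·(0.92298201 + 0.39503782·0.38484310) = 50.091535
y = r_b·(sin φ − φ·cos φ) = 46.596362·(0.38484310 − 0.39503782·0.92298201) = 0.942658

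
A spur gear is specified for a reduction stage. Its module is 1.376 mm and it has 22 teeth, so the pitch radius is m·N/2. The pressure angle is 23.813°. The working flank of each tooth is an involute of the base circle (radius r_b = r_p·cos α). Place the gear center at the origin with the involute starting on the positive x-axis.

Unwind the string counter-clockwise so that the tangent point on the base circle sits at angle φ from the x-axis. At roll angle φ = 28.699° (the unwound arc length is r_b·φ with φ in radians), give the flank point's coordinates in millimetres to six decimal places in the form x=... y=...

x=15.477107 y=0.565647

pitch radius r_p = m·N/2 = 1.376·22/2 = 15.136000
base radius r_b = r_p·cos α = 15.136000·cos 23.813° = 13.847443
roll angle φ = 28.699° = 0.50089204 rad
x = r_b·(cos φ + φ·sin φ) = 13.847443·(0.87715455 + 0.50089204·0.48020819) = 15.477107
y = r_b·(sin φ − φ·cos φ) = 13.847443·(0.48020819 − 0.50089204·0.87715455) = 0.565647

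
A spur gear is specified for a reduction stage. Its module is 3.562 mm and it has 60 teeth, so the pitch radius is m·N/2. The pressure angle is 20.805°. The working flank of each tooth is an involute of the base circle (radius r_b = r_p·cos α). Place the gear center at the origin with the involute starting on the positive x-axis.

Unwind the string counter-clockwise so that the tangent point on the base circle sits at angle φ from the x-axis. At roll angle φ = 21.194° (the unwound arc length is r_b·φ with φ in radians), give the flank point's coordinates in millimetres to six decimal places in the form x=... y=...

x=106.494264 y=1.662367

pitch radius r_p = m·N/2 = 3.562·60/2 = 106.860000
base radius r_b = r_p·cos α = 106.860000·cos 20.805° = 99.892160
roll angle φ = 21.194° = 0.36990508 rad
x = r_b·(cos φ + φ·sin φ) = 99.892160·(0.93236167 + 0.36990508·0.36152694) = 106.494264
y = r_b·(sin φ − φ·cos φ) = 99.892160·(0.36152694 − 0.36990508·0.93236167) = 1.662367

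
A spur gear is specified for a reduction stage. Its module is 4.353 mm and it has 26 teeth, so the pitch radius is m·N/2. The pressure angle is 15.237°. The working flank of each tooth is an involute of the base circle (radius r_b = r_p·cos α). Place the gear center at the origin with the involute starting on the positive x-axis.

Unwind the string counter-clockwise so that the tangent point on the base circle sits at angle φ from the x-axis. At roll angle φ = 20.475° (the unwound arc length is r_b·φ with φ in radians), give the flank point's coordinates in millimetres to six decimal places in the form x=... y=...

x=57.975496 y=0.820006

pitch radius r_p = m·N/2 = 4.353·26/2 = 56.589000
base radius r_b = r_p·cos α = 56.589000·cos 15.237° = 54.599726
roll angle φ = 20.475° = 0.35735616 rad
x = r_b·(cos φ + φ·sin φ) = 54.599726·(0.93682491 + 0.35735616·0.34979865) = 57.975496
y = r_b·(sin φ − φ·cos φ) = 54.599726·(0.34979865 − 0.35735616·0.93682491) = 0.820006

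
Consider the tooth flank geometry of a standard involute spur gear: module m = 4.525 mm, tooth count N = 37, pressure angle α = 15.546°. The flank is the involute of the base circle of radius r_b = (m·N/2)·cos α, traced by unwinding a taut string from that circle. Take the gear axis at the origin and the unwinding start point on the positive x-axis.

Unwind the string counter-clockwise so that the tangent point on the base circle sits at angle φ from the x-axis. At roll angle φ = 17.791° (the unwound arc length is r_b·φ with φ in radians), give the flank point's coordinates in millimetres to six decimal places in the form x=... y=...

x=84.444738 y=0.797118

pitch radius r_p = m·N/2 = 4.525·37/2 = 83.712500
base radius r_b = r_p·cos α = 83.712500·cos 15.546° = 80.649928
roll angle φ = 17.791° = 0.31051153 rad
x = r_b·(cos φ + φ·sin φ) = 80.649928·(0.95217740 + 0.31051153·0.30554574) = 84.444738
y = r_b·(sin φ − φ·cos φ) = 80.649928·(0.30554574 − 0.31051153·0.95217740) = 0.797118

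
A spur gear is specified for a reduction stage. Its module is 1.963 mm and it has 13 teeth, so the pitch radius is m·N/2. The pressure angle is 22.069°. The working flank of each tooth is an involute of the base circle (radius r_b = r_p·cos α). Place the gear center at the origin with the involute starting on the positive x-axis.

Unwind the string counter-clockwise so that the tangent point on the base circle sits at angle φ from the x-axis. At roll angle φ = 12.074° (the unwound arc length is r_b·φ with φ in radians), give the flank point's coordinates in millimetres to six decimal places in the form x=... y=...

pitch radius r_p = m·N/2 = 1.963·13/2 = 12.759500
base radius r_b = r_p·cos α = 12.759500·cos 22.069° = 11.824638
roll angle φ = 12.074° = 0.21073105 rad
x = r_b·(cos φ + φ·sin φ) = 11.824638·(0.97787826 + 0.21073105·0.20917484) = 12.084282
y = r_b·(sin φ − φ·cos φ) = 11.824638·(0.20917484 − 0.21073105·0.97787826) = 0.036722

x=12.084282 y=0.036722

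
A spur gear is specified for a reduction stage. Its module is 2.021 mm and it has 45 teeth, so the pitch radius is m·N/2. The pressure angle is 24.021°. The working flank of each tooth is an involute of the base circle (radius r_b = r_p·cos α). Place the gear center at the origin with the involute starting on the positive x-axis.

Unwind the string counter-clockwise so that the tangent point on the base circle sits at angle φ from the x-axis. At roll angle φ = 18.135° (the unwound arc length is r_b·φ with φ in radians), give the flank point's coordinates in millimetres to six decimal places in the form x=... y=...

x=43.563097 y=0.434625

pitch radius r_p = m·N/2 = 2.021·45/2 = 45.472500
base radius r_b = r_p·cos α = 45.472500·cos 24.021° = 41.534414
roll angle φ = 18.135° = 0.31651546 rad
x = r_b·(cos φ + φ·sin φ) = 41.534414·(0.95032577 + 0.31651546·0.31125701) = 43.563097
y = r_b·(sin φ − φ·cos φ) = 41.534414·(0.31125701 − 0.31651546·0.95032577) = 0.434625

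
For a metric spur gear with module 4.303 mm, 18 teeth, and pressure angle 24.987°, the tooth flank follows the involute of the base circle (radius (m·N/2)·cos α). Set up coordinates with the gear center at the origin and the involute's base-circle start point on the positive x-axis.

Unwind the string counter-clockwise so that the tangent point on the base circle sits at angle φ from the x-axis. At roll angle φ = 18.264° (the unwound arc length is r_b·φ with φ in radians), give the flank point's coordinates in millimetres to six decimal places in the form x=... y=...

x=36.840659 y=0.375158

pitch radius r_p = m·N/2 = 4.303·18/2 = 38.727000
base radius r_b = r_p·cos α = 38.727000·cos 24.987° = 35.102294
roll angle φ = 18.264° = 0.31876693 rad
x = r_b·(cos φ + φ·sin φ) = 35.102294·(0.94962258 + 0.31876693·0.31339585) = 36.840659
y = r_b·(sin φ − φ·cos φ) = 35.102294·(0.31339585 − 0.31876693·0.94962258) = 0.375158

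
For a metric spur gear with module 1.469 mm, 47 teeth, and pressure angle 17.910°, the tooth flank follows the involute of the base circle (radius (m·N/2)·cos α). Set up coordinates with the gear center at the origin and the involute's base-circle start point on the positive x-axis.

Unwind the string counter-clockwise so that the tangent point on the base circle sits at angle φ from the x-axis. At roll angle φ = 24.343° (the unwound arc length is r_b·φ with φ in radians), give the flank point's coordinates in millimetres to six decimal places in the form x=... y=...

pitch radius r_p = m·N/2 = 1.469·47/2 = 34.521500
base radius r_b = r_p·cos α = 34.521500·cos 17.910° = 32.848614
roll angle φ = 24.343° = 0.42486550 rad
x = r_b·(cos φ + φ·sin φ) = 32.848614·(0.91109418 + 0.42486550·0.41219824) = 35.680920
y = r_b·(sin φ − φ·cos φ) = 32.848614·(0.41219824 − 0.42486550·0.91109418) = 0.824689

x=35.680920 y=0.824689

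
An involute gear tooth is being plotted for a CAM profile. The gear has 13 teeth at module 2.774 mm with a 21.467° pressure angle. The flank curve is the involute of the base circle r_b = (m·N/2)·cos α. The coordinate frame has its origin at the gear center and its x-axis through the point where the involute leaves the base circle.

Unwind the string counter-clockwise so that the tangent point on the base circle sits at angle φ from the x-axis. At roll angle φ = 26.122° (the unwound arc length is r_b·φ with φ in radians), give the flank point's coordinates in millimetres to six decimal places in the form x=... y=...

x=18.434529 y=0.519125

pitch radius r_p = m·N/2 = 2.774·13/2 = 18.031000
base radius r_b = r_p·cos α = 18.031000·cos 21.467° = 16.780163
roll angle φ = 26.122° = 0.45591491 rad
x = r_b·(cos φ + φ·sin φ) = 16.780163·(0.89785859 + 0.45591491·0.44028396) = 18.434529
y = r_b·(sin φ − φ·cos φ) = 16.780163·(0.44028396 − 0.45591491·0.89785859) = 0.519125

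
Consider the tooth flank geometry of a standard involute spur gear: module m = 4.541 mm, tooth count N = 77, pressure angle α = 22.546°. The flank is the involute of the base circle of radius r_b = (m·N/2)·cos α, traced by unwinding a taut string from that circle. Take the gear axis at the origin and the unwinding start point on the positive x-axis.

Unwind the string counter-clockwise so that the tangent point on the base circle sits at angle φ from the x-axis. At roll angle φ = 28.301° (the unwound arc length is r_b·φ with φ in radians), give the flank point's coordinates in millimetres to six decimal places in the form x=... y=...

x=179.978941 y=6.329450

pitch radius r_p = m·N/2 = 4.541·77/2 = 174.828500
base radius r_b = r_p·cos α = 174.828500·cos 22.546° = 161.466707
roll angle φ = 28.301° = 0.49394563 rad
x = r_b·(cos φ + φ·sin φ) = 161.466707·(0.88046908 + 0.49394563·0.47410358) = 179.978941
y = r_b·(sin φ − φ·cos φ) = 161.466707·(0.47410358 − 0.49394563·0.88046908) = 6.329450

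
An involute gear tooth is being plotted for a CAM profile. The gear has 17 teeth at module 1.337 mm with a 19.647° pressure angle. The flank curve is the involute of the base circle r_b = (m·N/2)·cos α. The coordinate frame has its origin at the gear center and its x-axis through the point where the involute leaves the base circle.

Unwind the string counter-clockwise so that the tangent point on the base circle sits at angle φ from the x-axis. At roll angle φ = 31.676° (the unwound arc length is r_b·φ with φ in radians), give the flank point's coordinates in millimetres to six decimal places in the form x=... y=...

x=12.215641 y=0.584615

pitch radius r_p = m·N/2 = 1.337·17/2 = 11.364500
base radius r_b = r_p·cos α = 11.364500·cos 19.647° = 10.702881
roll angle φ = 31.676° = 0.55285049 rad
x = r_b·(cos φ + φ·sin φ) = 10.702881·(0.85103114 + 0.55285049·0.52511522) = 12.215641
y = r_b·(sin φ − φ·cos φ) = 10.702881·(0.52511522 − 0.55285049·0.85103114) = 0.584615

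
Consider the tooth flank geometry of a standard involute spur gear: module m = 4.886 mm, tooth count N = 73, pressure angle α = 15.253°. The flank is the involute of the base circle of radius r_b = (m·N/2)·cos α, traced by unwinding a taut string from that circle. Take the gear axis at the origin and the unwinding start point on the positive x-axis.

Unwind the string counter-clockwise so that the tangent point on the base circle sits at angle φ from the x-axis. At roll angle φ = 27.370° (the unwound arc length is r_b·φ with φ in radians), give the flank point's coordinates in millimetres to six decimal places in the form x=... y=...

pitch radius r_p = m·N/2 = 4.886·73/2 = 178.339000
base radius r_b = r_p·cos α = 178.339000·cos 15.253° = 172.056750
roll angle φ = 27.370° = 0.47769662 rad
x = r_b·(cos φ + φ·sin φ) = 172.056750·(0.88805622 + 0.47769662·0.45973486) = 190.582102
y = r_b·(sin φ − φ·cos φ) = 172.056750·(0.45973486 − 0.47769662·0.88805622) = 6.110322

x=190.582102 y=6.110322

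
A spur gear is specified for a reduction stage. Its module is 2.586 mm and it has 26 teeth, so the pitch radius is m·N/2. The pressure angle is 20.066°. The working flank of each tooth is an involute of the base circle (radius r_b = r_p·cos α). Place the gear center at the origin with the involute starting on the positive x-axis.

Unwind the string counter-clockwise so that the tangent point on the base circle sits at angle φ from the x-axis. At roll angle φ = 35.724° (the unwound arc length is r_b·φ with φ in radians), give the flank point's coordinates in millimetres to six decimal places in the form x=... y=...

x=37.131451 y=2.453512

pitch radius r_p = m·N/2 = 2.586·26/2 = 33.618000
base radius r_b = r_p·cos α = 33.618000·cos 20.066° = 31.577321
roll angle φ = 35.724° = 0.62350142 rad
x = r_b·(cos φ + φ·sin φ) = 31.577321·(0.81183902 + 0.62350142·0.58388132) = 37.131451
y = r_b·(sin φ − φ·cos φ) = 31.577321·(0.58388132 − 0.62350142·0.81183902) = 2.453512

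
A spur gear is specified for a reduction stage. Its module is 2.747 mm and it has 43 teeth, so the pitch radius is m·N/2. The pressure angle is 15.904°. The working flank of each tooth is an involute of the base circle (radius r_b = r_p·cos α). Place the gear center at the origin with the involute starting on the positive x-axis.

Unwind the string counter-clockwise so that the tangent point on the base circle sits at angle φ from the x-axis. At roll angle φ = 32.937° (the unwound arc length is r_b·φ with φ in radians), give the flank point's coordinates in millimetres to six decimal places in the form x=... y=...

pitch radius r_p = m·N/2 = 2.747·43/2 = 59.060500
base radius r_b = r_p·cos α = 59.060500·cos 15.904° = 56.799793
roll angle φ = 32.937° = 0.57485910 rad
x = r_b·(cos φ + φ·sin φ) = 56.799793·(0.83926892 + 0.57485910·0.54371654) = 65.423667
y = r_b·(sin φ − φ·cos φ) = 56.799793·(0.54371654 − 0.57485910·0.83926892) = 3.479281

x=65.423667 y=3.479281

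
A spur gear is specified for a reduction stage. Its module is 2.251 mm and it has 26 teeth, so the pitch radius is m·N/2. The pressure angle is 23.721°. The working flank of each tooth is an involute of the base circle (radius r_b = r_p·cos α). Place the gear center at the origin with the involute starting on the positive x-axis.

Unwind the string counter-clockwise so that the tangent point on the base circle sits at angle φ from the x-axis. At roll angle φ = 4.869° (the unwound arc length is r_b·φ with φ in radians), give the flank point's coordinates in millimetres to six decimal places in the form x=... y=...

pitch radius r_p = m·N/2 = 2.251·26/2 = 29.263000
base radius r_b = r_p·cos α = 29.263000·cos 23.721° = 26.790722
roll angle φ = 4.869° = 0.08498008 rad
x = r_b·(cos φ + φ·sin φ) = 26.790722·(0.99639137 + 0.08498008·0.08487784) = 26.887283
y = r_b·(sin φ − φ·cos φ) = 26.790722·(0.08487784 − 0.08498008·0.99639137) = 0.005476

x=26.887283 y=0.005476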